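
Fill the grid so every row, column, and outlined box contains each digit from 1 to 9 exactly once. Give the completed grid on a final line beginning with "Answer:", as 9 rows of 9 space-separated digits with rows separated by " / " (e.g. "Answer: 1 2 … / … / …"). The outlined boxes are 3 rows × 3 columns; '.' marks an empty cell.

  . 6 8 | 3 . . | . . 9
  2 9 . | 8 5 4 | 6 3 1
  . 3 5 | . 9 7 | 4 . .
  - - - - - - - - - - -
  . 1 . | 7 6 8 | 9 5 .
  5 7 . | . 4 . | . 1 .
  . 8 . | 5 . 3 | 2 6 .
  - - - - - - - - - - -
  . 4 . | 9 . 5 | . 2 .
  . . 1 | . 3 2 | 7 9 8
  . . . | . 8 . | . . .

Step 1. [r9c6∈{1,6}] across col 6, 6 lands solely at r9c6 ⇒ r9c6=6.
Step 2. [r5c9∈{3}] nothing but 3 survives at r5c9 ⇒ r5c9=3.
Step 3. [r4c9∈{4}] only 4 remains possible at r4c9, so r4c9=4.
Step 4. [r4c3∈{2,3}] row 4 places 2 nowhere but r4c3, so r4c3=2.
Step 5. [r2c3∈{7}] r2c3 has the single candidate 7. So r2c3=7.
Step 6. [r9c1∈{3,7,9}] in row 9, 7 fits only at r9c1. So r9c1=7.
Step 7. [r6c1∈{4,9}] r6c1 is the only open cell in col 1 admitting 9 ⇒ r6c1=9.
Step 8. [r1c6∈{1}] r1c6's peers cover all but 1 ⇒ r1c6=1.
Step 9. [r9c4∈{1,4}] across col 4, 1 lands solely at r9c4, so r9c4=1.
Step 10. [r7c1∈{3,6,8}] 8 has one home in row 7: r7c1. So r7c1=8.
Step 11. [r9c9∈{5}] nothing but 5 survives at r9c9 ⇒ r9c9=5.
Step 12. [r9c7∈{3}] nothing but 3 survives at r9c7, so r9c7=3.
Step 13. [r3c4∈{2,6}] 6 has one home in row 3: r3c4 ⇒ r3c4=6.
Step 14. [r7c3∈{3,6}] 3 has one home in row 7: r7c3 ⇒ r7c3=3.
Step 15. [r7c5∈{7}] nothing but 7 survives at r7c5, so r7c5=7.
Step 16. [r5c4∈{2}] r5c4 is down to just 2 ⇒ r5c4=2.
Step 17. [r8c4∈{4}] r8c4 has the single candidate 4, so r8c4=4.
Step 18. [r1c7∈{5}] only 5 remains possible at r1c7 ⇒ r1c7=5.
Step 19. [r6c5∈{1}] r6c5 is down to just 1. So r6c5=1.
Step 20. [r3c1∈{1}] nothing but 1 survives at r3c1 ⇒ r3c1=1.
Step 21. [r7c7∈{1}] nothing but 1 survives at r7c7, so r7c7=1.
Step 22. [r1c1∈{4}] only 4 remains possible at r1c1 ⇒ r1c1=4.
Step 23. [r4c1∈{3}] only 3 remains possible at r4c1. So r4c1=3.
Step 24. [r9c8∈{4}] only 4 remains possible at r9c8. So r9c8=4.
Step 25. [r5c6∈{9}] r5c6 is down to just 9 ⇒ r5c6=9.
Step 26. [r5c3∈{6}] only 6 remains possible at r5c3 ⇒ r5c3=6.
Step 27. [r1c5∈{2}] r1c5 is down to just 2 ⇒ r1c5=2.
Step 28. [r3c8∈{8}] r3c8's peers cover all but 8. So r3c8=8.
Step 29. [r5c7∈{8}] r5c7 has the single candidate 8. So r5c7=8.
Step 30. [r9c2∈{2}] r9c2 is down to just 2. So r9c2=2.
Step 31. [r8c1∈{6}] r8c1 is down to just 6, so r8c1=6.
Step 32. [r3c9∈{2}] only 2 remains possible at r3c9. So r3c9=2.
Step 33. [r7c9∈{6}] only 6 remains possible at r7c9, so r7c9=6.
Step 34. [r1c8∈{7}] r1c8 is down to just 7. So r1c8=7.
Step 35. [r6c9∈{7}] r6c9 has the single candidate 7. So r6c9=7.
Step 36. [r8c2∈{5}] r8c2 has the single candidate 5 ⇒ r8c2=5.
Step 37. [r9c3∈{9}] r9c3 is down to just 9. So r9c3=9.
Step 38. [r6c3∈{4}] only 4 remains possible at r6c3, so r6c3=4.

Answer: 4 6 8 3 2 1 5 7 9 / 2 9 7 8 5 4 6 3 1 / 1 3 5 6 9 7 4 8 2 / 3 1 2 7 6 8 9 5 4 / 5 7 6 2 4 9 8 1 3 / 9 8 4 5 1 3 2 6 7 / 8 4 3 9 7 5 1 2 6 / 6 5 1 4 3 2 7 9 8 / 7 2 9 1 8 6 3 4 5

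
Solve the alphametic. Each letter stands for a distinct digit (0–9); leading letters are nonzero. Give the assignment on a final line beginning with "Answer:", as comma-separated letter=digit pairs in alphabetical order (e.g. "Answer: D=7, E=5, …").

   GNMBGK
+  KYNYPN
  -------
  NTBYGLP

Step 1. [col 1: K + N ≡ P (mod 10)] P=0 is one option consistent with column 1 (K + N ≡ P (mod 10), carry-in 0) — take it ⇒ P=0.
Step 2. [col 1: K + N ≡ P (mod 10)] several values work for N in column 1 (K + N ≡ P (mod 10), carry-in 0); try N=1. So N=1.
Step 3. [col 1: K + N ≡ P (mod 10)] from column 1 (N=1, P=0, carry-in 0, digits 0,1 already taken and all letters distinct): K must equal 9. So K=9.
Step 4. [col 2: G + P ≡ L (mod 10)] L=8 is one option consistent with column 2 (G + P ≡ L (mod 10), carry-in 1) — take it. So L=8.
Step 5. [col 2: G + P ≡ L (mod 10)] from column 2 (P=0, L=8, carry-in 1, digits 0,1,8,9 already taken and all letters distinct): G must equal 7, so G=7.
Step 6. [col 3: B + Y ≡ G (mod 10)] column 3 (B + Y ≡ G (mod 10), carry-in 0) doesn't pin Y yet; pick Y=3 and continue ⇒ Y=3.
Step 7. [col 3: B + Y ≡ G (mod 10)] from column 3 (Y=3, G=7, carry-in 0, digits 0,1,3,7,8,9 already taken and all letters distinct): B must equal 4 ⇒ B=4.
Step 8. [col 4: M + N ≡ Y (mod 10)] column 4: given N=1, Y=3, carry-in 0, and digits 0,1,3,4,7,8,9 already taken and all letters distinct, M+N≡Y (mod 10) forces M=2. So M=2.
Step 9. [col 6: G + K ≡ T (mod 10)] column 6 reads G+K+carry(0)=T with G=7, K=9; with digits 0,1,2,3,4,7,8,9 already taken and all letters distinct, the only value for T is 6, so T=6.

Answer: B=4, G=7, K=9, L=8, M=2, N=1, P=0, T=6, Y=3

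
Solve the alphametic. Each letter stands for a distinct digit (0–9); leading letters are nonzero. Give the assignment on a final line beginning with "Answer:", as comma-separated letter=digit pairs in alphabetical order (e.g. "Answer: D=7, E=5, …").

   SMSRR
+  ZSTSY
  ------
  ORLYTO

Step 1. [col 1: R + Y ≡ O (mod 10)] O=1 is one option consistent with column 1 (R + Y ≡ O (mod 10), carry-in 0) — take it. So O=1.
Step 2. [col 1: R + Y ≡ O (mod 10)] no forcing yet in column 1 (carry-in 0); R=2 is free and consistent — try it, so R=2.
Step 3. [col 1: R + Y ≡ O (mod 10)] from column 1 (R=2, O=1, carry-in 0, digits 1,2 already taken and all letters distinct): Y must equal 9, so Y=9.
Step 4. [col 2: R + S ≡ T (mod 10)] T=6 is one option consistent with column 2 (R + S ≡ T (mod 10), carry-in 1) — take it. So T=6.
Step 5. [col 2: R + S ≡ T (mod 10)] from column 2 (R=2, T=6, carry-in 1, digits 1,2,6,9 already taken and all letters distinct): S must equal 3, so S=3.
Step 6. [col 4: M + S ≡ L (mod 10)] several values work for M in column 4 (M + S ≡ L (mod 10), carry-in 0); try M=7, so M=7.
Step 7. [col 4: M + S ≡ L (mod 10)] column 4: given M=7, S=3, carry-in 0, and digits 1,2,3,6,7,9 already taken and all letters distinct, M+S≡L (mod 10) forces L=0. So L=0.
Step 8. [col 5: S + Z ≡ R (mod 10)] from column 5 (S=3, R=2, carry-in 1, digits 0,1,2,3,6,7,9 already taken and all letters distinct): Z must equal 8 ⇒ Z=8.

Answer: L=0, M=7, O=1, R=2, S=3, T=6, Y=9, Z=8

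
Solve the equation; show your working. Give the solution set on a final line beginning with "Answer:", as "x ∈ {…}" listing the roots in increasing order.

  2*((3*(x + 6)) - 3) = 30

Step 1. [2*((3*(x + 6)) - 3) = 30] divide by the outer 2 ⇒ div: (3*(x + 6)) - 3 = 15.
Step 2. [(3*(x + 6)) - 3 = 15] 3 | LHS and 3 | 15: pull 3 out, so factor: (x + 6) - 1 = 5.
Step 3. [(x + 6) - 1 = 5] 1 comes off first (add 1). So sub: x + 6 = 6.
Step 4. [x + 6 = 6] subtract 6: x sits inside (… + 6) ⇒ sub: x = 0.

Answer: x ∈ {0}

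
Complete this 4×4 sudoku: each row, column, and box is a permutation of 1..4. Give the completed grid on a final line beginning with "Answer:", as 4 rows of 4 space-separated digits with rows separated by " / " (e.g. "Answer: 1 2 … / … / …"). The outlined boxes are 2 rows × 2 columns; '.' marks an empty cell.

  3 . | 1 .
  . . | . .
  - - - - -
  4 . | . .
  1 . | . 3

Step 1. [r4c2∈{2}] nothing but 2 survives at r4c2 ⇒ r4c2=2.
Step 2. [r1c4∈{2,4}] r1c4 is the only open cell in row 1 admitting 2 ⇒ r1c4=2.
Step 3. [r2c4∈{4}] r2c4 is down to just 4 ⇒ r2c4=4.
Step 4. [r1c2∈{4}] only 4 remains possible at r1c2. So r1c2=4.
Step 5. [r2c1∈{2}] only 2 remains possible at r2c1, so r2c1=2.
Step 6. [r2c3∈{3}] r2c3 has the single candidate 3 ⇒ r2c3=3.
Step 7. [r4c3∈{4}] r4c3 has the single candidate 4. So r4c3=4.
Step 8. [r2c2∈{1}] r2c2 has the single candidate 1 ⇒ r2c2=1.
Step 9. [r3c3∈{2}] nothing but 2 survives at r3c3, so r3c3=2.
Step 10. [r3c4∈{1}] only 1 remains possible at r3c4. So r3c4=1.
Step 11. [r3c2∈{3}] r3c2's peers cover all but 3 ⇒ r3c2=3.

Answer: 3 4 1 2 / 2 1 3 4 / 4 3 2 1 / 1 2 4 3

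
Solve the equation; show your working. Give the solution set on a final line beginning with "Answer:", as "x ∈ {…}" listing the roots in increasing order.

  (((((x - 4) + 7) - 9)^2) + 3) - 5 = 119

Step 1. [(((((x - 4) + 7) - 9)^2) + 3) - 5 = 119] peel the -5: add 5 from each side. So sub: ((((x - 4) + 7) - 9)^2) + 3 = 124.
Step 2. [((((x - 4) + 7) - 9)^2) + 3 = 124] 3 comes off first (subtract 3) ⇒ sub: (((x - 4) + 7) - 9)^2 = 121.
Step 3. [(((x - 4) + 7) - 9)^2 = 121] √ both sides: 121 ≥ 0 gives two branches ⇒ sqrt: ((x - 4) + 7) - 9 = 11 or -11.
Step 4. [((x - 4) + 7) - 9 = 11 or -11] 9 comes off first (add 9) ⇒ sub: (x - 4) + 7 = 20 or -2.
Step 5. [(x - 4) + 7 = 20 or -2] 7 comes off first (subtract 7) ⇒ sub: x - 4 = 13 or -9.
Step 6. [x - 4 = 13 or -9] 4 comes off first (add 4) ⇒ sub: x = 17 or -5.

Answer: x ∈ {-5, 17}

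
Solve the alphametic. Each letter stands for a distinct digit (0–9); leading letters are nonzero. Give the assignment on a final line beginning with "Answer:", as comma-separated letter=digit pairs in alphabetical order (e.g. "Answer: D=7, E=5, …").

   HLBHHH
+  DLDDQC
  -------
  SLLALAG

Step 1. [col 1: H + C ≡ G (mod 10)] several values work for H in column 1 (H + C ≡ G (mod 10), carry-in 0); try H=4. So H=4.
Step 2. [col 1: H + C ≡ G (mod 10)] column 1 (H + C ≡ G (mod 10), carry-in 0) doesn't pin C yet; pick C=3 and continue, so C=3.
Step 3. [S] adding two 6-digit numbers gives at most 6+1 digits, and here it does — S is that final carry and must be 1 ⇒ S=1.
Step 4. [col 1: H + C ≡ G (mod 10)] from column 1 (H=4, C=3, carry-in 0, digits 1,3,4 already taken and all letters distinct): G must equal 7 ⇒ G=7.
Step 5. [col 2: H + Q ≡ A (mod 10)] Q=5 is one option consistent with column 2 (H + Q ≡ A (mod 10), carry-in 0) — take it ⇒ Q=5.
Step 6. [col 2: H + Q ≡ A (mod 10)] column 2: given H=4, Q=5, carry-in 0, and digits 1,3,4,5,7 already taken and all letters distinct, H+Q≡A (mod 10) forces A=9. So A=9.
Step 7. [col 3: H + D ≡ L (mod 10)] column 3 (H + D ≡ L (mod 10), carry-in 0) doesn't pin D yet; pick D=6 and continue ⇒ D=6.
Step 8. [col 3: H + D ≡ L (mod 10)] in column 3 we have H+D≡L with carry-in 0; given H=4, D=6 and digits 1,3,4,5,6,7,9 already taken and all letters distinct, that pins L to 0. So L=0.
Step 9. [col 4: B + D ≡ A (mod 10)] column 4 reads B+D+carry(1)=A with D=6, A=9; with digits 0,1,3,4,5,6,7,9 already taken and all letters distinct, the only value for B is 2, so B=2.

Answer: A=9, B=2, C=3, D=6, G=7, H=4, L=0, Q=5, S=1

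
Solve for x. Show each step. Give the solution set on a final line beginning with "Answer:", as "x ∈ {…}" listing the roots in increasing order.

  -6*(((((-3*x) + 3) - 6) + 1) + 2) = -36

Step 1. [-6*(((((-3*x) + 3) - 6) + 1) + 2) = -36] LHS = -6·(…); ÷-6 both sides ⇒ div: ((((-3*x) + 3) - 6) + 1) + 2 = 6.
Step 2. [((((-3*x) + 3) - 6) + 1) + 2 = 6] subtract 2: x sits inside (… + 2). So sub: (((-3*x) + 3) - 6) + 1 = 4.
Step 3. [(((-3*x) + 3) - 6) + 1 = 4] peel the +1: subtract 1 from each side, so sub: ((-3*x) + 3) - 6 = 3.
Step 4. [((-3*x) + 3) - 6 = 3] -6 is outermost — add 6 both sides, so sub: (-3*x) + 3 = 9.
Step 5. [(-3*x) + 3 = 9] peel the +3: subtract 3 from each side ⇒ sub: -3*x = 6.
Step 6. [-3*x = 6] divide by the outer -3. So div: x = -2.

Answer: x ∈ {-2}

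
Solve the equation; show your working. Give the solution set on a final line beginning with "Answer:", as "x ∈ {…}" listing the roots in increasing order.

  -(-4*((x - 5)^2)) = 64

Step 1. [-(-4*((x - 5)^2)) = 64] leading − — multiply by −1 ⇒ neg: -4*((x - 5)^2) = -64.
Step 2. [-4*((x - 5)^2) = -64] divide by the outer -4. So div: (x - 5)^2 = 16.
Step 3. [(x - 5)^2 = 16] √ both sides: 16 ≥ 0 gives two branches ⇒ sqrt: x - 5 = 4 or -4.
Step 4. [x - 5 = 4 or -4] -5 is outermost — add 5 both sides ⇒ sub: x = 9 or 1.

Answer: x ∈ {1, 9}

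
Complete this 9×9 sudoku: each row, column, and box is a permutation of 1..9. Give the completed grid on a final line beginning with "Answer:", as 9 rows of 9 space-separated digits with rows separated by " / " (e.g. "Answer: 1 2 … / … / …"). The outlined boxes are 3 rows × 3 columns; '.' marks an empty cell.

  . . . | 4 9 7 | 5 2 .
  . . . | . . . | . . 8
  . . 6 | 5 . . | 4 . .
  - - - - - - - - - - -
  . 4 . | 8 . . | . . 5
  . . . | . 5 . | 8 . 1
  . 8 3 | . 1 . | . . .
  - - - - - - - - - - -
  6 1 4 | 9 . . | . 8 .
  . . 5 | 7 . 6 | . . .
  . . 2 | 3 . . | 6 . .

Step 1. [r2c4∈{1,2,6}] 1 has one home in col 4: r2c4. So r2c4=1.
Step 2. [r4c5∈{2,3,6,7}] 7 has one home in col 5: r4c5. So r4c5=7.
Step 3. [r1c2∈{3}] r1c2 has the single candidate 3 ⇒ r1c2=3.
Step 4. [r8c2∈{9}] only 9 remains possible at r8c2. So r8c2=9.
Step 5. [r4c8∈{3,6,9}] row 4 places 6 nowhere but r4c8. So r4c8=6.
Step 6. [r9c2∈{7}] r9c2 is down to just 7, so r9c2=7.
Step 7. [r7c5∈{2}] r7c5 has the single candidate 2. So r7c5=2.
Step 8. [r3c8∈{1,3,7,9}] r3c8 is the only open cell in box 3 admitting 1 ⇒ r3c8=1.
Step 9. [r9c1∈{8}] nothing but 8 survives at r9c1 ⇒ r9c1=8.
Step 10. [r3c2∈{2}] r3c2's peers cover all but 2, so r3c2=2.
Step 11. [r2c6∈{2,3}] row 2 places 2 nowhere but r2c6. So r2c6=2.
Step 12. [r6c1∈{2,5,7,9}] row 6 places 5 nowhere but r6c1, so r6c1=5.
Step 13. [r9c5∈{4}] r9c5's peers cover all but 4, so r9c5=4.
Step 14. [r8c1∈{3}] r8c1 is down to just 3 ⇒ r8c1=3.
Step 15. [r8c8∈{4}] r8c8 is down to just 4. So r8c8=4.
Step 16. [r6c9∈{2,4,7,9}] col 9 places 4 nowhere but r6c9, so r6c9=4.
Step 17. [r6c6∈{9}] nothing but 9 survives at r6c6 ⇒ r6c6=9.
Step 18. [r6c8∈{7}] r6c8 is down to just 7. So r6c8=7.
Step 19. [r4c6∈{3}] r4c6 has the single candidate 3. So r4c6=3.
Step 20. [r6c7∈{2}] nothing but 2 survives at r6c7, so r6c7=2.
Step 21. [r4c7∈{9}] nothing but 9 survives at r4c7, so r4c7=9.
Step 22. [r4c3∈{1}] r4c3 has the single candidate 1 ⇒ r4c3=1.
Step 23. [r2c1∈{4,7,9}] row 2 places 4 nowhere but r2c1, so r2c1=4.
Step 24. [r9c8∈{5,9}] col 8 places 5 nowhere but r9c8. So r9c8=5.
Step 25. [r2c8∈{3,9}] 9 has one home in col 8: r2c8. So r2c8=9.
Step 26. [r2c3∈{7}] r2c3's peers cover all but 7, so r2c3=7.
Step 27. [r2c7∈{3}] nothing but 3 survives at r2c7. So r2c7=3.
Step 28. [r5c1∈{2,7,9}] in row 5, 7 fits only at r5c1. So r5c1=7.
Step 29. [r3c9∈{7}] r3c9 has the single candidate 7 ⇒ r3c9=7.
Step 30. [r5c2∈{6}] nothing but 6 survives at r5c2, so r5c2=6.
Step 31. [r8c5∈{8}] nothing but 8 survives at r8c5. So r8c5=8.
Step 32. [r1c9∈{6}] only 6 remains possible at r1c9, so r1c9=6.
Step 33. [r4c1∈{2}] r4c1 is down to just 2. So r4c1=2.
Step 34. [r9c9∈{9}] r9c9 has the single candidate 9. So r9c9=9.
Step 35. [r9c6∈{1}] r9c6's peers cover all but 1 ⇒ r9c6=1.
Step 36. [r1c3∈{8}] nothing but 8 survives at r1c3. So r1c3=8.
Step 37. [r6c4∈{6}] nothing but 6 survives at r6c4, so r6c4=6.
Step 38. [r5c3∈{9}] r5c3's peers cover all but 9. So r5c3=9.
Step 39. [r2c2∈{5}] r2c2 has the single candidate 5. So r2c2=5.
Step 40. [r7c7∈{7}] nothing but 7 survives at r7c7 ⇒ r7c7=7.
Step 41. [r7c6∈{5}] r7c6's peers cover all but 5 ⇒ r7c6=5.
Step 42. [r3c5∈{3}] nothing but 3 survives at r3c5, so r3c5=3.
Step 43. [r8c9∈{2}] r8c9's peers cover all but 2 ⇒ r8c9=2.
Step 44. [r2c5∈{6}] r2c5 is down to just 6 ⇒ r2c5=6.
Step 45. [r1c1∈{1}] only 1 remains possible at r1c1, so r1c1=1.
Step 46. [r3c6∈{8}] r3c6 is down to just 8. So r3c6=8.
Step 47. [r5c8∈{3}] r5c8's peers cover all but 3. So r5c8=3.
Step 48. [r5c6∈{4}] r5c6's peers cover all but 4 ⇒ r5c6=4.
Step 49. [r7c9∈{3}] nothing but 3 survives at r7c9 ⇒ r7c9=3.
Step 50. [r5c4∈{2}] only 2 remains possible at r5c4. So r5c4=2.
Step 51. [r3c1∈{9}] r3c1 has the single candidate 9, so r3c1=9.
Step 52. [r8c7∈{1}] r8c7's peers cover all but 1 ⇒ r8c7=1.

Answer: 1 3 8 4 9 7 5 2 6 / 4 5 7 1 6 2 3 9 8 / 9 2 6 5 3 8 4 1 7 / 2 4 1 8 7 3 9 6 5 / 7 6 9 2 5 4 8 3 1 / 5 8 3 6 1 9 2 7 4 / 6 1 4 9 2 5 7 8 3 / 3 9 5 7 8 6 1 4 2 / 8 7 2 3 4 1 6 5 9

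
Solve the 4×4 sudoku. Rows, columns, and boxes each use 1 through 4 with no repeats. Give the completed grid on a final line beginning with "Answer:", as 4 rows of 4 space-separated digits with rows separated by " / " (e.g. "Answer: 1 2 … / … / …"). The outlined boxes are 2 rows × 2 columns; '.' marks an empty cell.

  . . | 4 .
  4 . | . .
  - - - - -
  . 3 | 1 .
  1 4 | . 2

Step 1. [r1c1∈{2,3}] in col 1, 3 fits only at r1c1. So r1c1=3.
Step 2. [r1c2∈{1,2}] in row 1, 2 fits only at r1c2, so r1c2=2.
Step 3. [r2c4∈{1,3}] r2c4 is the only open cell in col 4 admitting 3, so r2c4=3.
Step 4. [r2c3∈{2}] r2c3 has the single candidate 2. So r2c3=2.
Step 5. [r3c1∈{2}] only 2 remains possible at r3c1, so r3c1=2.
Step 6. [r4c3∈{3}] nothing but 3 survives at r4c3. So r4c3=3.
Step 7. [r1c4∈{1}] r1c4 is down to just 1, so r1c4=1.
Step 8. [r2c2∈{1}] only 1 remains possible at r2c2. So r2c2=1.
Step 9. [r3c4∈{4}] r3c4 has the single candidate 4. So r3c4=4.

Answer: 3 2 4 1 / 4 1 2 3 / 2 3 1 4 / 1 4 3 2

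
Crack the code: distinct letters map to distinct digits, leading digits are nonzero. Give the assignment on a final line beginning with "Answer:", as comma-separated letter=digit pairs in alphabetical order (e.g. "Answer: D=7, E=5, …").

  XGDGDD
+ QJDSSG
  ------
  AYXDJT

Step 1. [col 1: D + G ≡ T (mod 10)] several values work for D in column 1 (D + G ≡ T (mod 10), carry-in 0); try D=8 ⇒ D=8.
Step 2. [col 1: D + G ≡ T (mod 10)] several values work for T in column 1 (D + G ≡ T (mod 10), carry-in 0); try T=0 ⇒ T=0.
Step 3. [col 1: D + G ≡ T (mod 10)] from column 1 (D=8, T=0, carry-in 0, digits 0,8 already taken and all letters distinct): G must equal 2. So G=2.
Step 4. [col 2: D + S ≡ J (mod 10)] several values work for J in column 2 (D + S ≡ J (mod 10), carry-in 1); try J=4, so J=4.
Step 5. [col 2: D + S ≡ J (mod 10)] in column 2 we have D+S≡J with carry-in 1; given D=8, J=4 and digits 0,2,4,8 already taken and all letters distinct, that pins S to 5, so S=5.
Step 6. [col 4: D + D ≡ X (mod 10)] from column 4 (D=8, carry-in 0, digits 0,2,4,5,8 already taken and all letters distinct): X must equal 6, so X=6.
Step 7. [col 5: G + J ≡ Y (mod 10)] column 5 reads G+J+carry(1)=Y with G=2, J=4; with digits 0,2,4,5,6,8 already taken and all letters distinct, the only value for Y is 7, so Y=7.
Step 8. [col 6: X + Q ≡ A (mod 10)] column 6 reads X+Q+carry(0)=A with X=6; with digits 0,2,4,5,6,7,8 already taken and all letters distinct, the only value for A is 9. So A=9.
Step 9. [col 6: X + Q ≡ A (mod 10)] column 6 reads X+Q+carry(0)=A with X=6, A=9; with digits 0,2,4,5,6,7,8,9 already taken and all letters distinct, the only value for Q is 3. So Q=3.

Answer: A=9, D=8, G=2, J=4, Q=3, S=5, T=0, X=6, Y=7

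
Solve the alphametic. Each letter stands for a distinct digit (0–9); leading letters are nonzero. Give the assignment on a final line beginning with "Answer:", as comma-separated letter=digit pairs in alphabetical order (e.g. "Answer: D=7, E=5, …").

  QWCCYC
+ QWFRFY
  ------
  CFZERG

Step 1. [col 1: C + Y ≡ G (mod 10)] C=5 is one option consistent with column 1 (C + Y ≡ G (mod 10), carry-in 0) — take it. So C=5.
Step 2. [col 1: C + Y ≡ G (mod 10)] Y=6 is one option consistent with column 1 (C + Y ≡ G (mod 10), carry-in 0) — take it ⇒ Y=6.
Step 3. [col 1: C + Y ≡ G (mod 10)] column 1: given C=5, Y=6, carry-in 0, and digits 5,6 already taken and all letters distinct, C+Y≡G (mod 10) forces G=1, so G=1.
Step 4. [col 2: Y + F ≡ R (mod 10)] no forcing yet in column 2 (carry-in 1); F=7 is free and consistent — try it, so F=7.
Step 5. [col 2: Y + F ≡ R (mod 10)] in column 2 we have Y+F≡R with carry-in 1; given Y=6, F=7 and digits 1,5,6,7 already taken and all letters distinct, that pins R to 4 ⇒ R=4.
Step 6. [col 3: C + R ≡ E (mod 10)] in column 3 we have C+R≡E with carry-in 1; given C=5, R=4 and digits 1,4,5,6,7 already taken and all letters distinct, that pins E to 0. So E=0.
Step 7. [col 4: C + F ≡ Z (mod 10)] in column 4 we have C+F≡Z with carry-in 1; given C=5, F=7 and digits 0,1,4,5,6,7 already taken and all letters distinct, that pins Z to 3. So Z=3.
Step 8. [col 5: W + W ≡ F (mod 10)] in column 5 we have W+W≡F with carry-in 1; given F=7 and digits 0,1,3,4,5,6,7 already taken and all letters distinct, that pins W to 8, so W=8.
Step 9. [col 6: Q + Q ≡ C (mod 10)] in column 6 we have Q+Q≡C with carry-in 1; given C=5 and digits 0,1,3,4,5,6,7,8 already taken and all letters distinct, that pins Q to 2. So Q=2.

Answer: C=5, E=0, F=7, G=1, Q=2, R=4, W=8, Y=6, Z=3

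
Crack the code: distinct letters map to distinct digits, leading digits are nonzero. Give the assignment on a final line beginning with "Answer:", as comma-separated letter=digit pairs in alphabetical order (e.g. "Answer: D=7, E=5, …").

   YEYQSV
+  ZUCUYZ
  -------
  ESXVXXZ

Step 1. [col 1: V + Z ≡ Z (mod 10)] from column 1 (nothing yet, carry-in 0, all letters distinct, none taken yet): V must equal 0 ⇒ V=0.
Step 2. [E] adding two 6-digit numbers gives at most 6+1 digits, and here it does — E is that final carry and must be 1 ⇒ E=1.
Step 3. [col 1: V + Z ≡ Z (mod 10)] no forcing yet in column 1 (carry-in 0); Z=9 is free and consistent — try it. So Z=9.
Step 4. [col 2: S + Y ≡ X (mod 10)] Y=4 is one option consistent with column 2 (S + Y ≡ X (mod 10), carry-in 0) — take it. So Y=4.
Step 5. [col 2: S + Y ≡ X (mod 10)] S=3 is one option consistent with column 2 (S + Y ≡ X (mod 10), carry-in 0) — take it. So S=3.
Step 6. [col 2: S + Y ≡ X (mod 10)] in column 2 we have S+Y≡X with carry-in 0; given S=3, Y=4 and digits 0,1,3,4,9 already taken and all letters distinct, that pins X to 7, so X=7.
Step 7. [col 3: Q + U ≡ X (mod 10)] no forcing yet in column 3 (carry-in 0); U=5 is free and consistent — try it ⇒ U=5.
Step 8. [col 3: Q + U ≡ X (mod 10)] column 3: given U=5, X=7, carry-in 0, and digits 0,1,3,4,5,7,9 already taken and all letters distinct, Q+U≡X (mod 10) forces Q=2, so Q=2.
Step 9. [col 4: Y + C ≡ V (mod 10)] column 4 reads Y+C+carry(0)=V with Y=4, V=0; with digits 0,1,2,3,4,5,7,9 already taken and all letters distinct, the only value for C is 6 ⇒ C=6.

Answer: C=6, E=1, Q=2, S=3, U=5, V=0, X=7, Y=4, Z=9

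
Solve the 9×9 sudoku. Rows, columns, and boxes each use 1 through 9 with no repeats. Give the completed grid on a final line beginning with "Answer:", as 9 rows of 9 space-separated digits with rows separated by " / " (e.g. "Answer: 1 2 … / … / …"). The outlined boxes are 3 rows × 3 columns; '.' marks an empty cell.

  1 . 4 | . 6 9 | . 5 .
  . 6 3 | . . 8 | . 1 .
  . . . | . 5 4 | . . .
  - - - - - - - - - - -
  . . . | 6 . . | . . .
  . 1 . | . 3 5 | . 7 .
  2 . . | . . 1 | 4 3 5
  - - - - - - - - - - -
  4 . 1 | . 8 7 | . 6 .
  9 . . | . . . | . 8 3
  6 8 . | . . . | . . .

Step 1. [r5c1∈{8}] r5c1's peers cover all but 8. So r5c1=8.
Step 2. [r3c1∈{7}] r3c1's peers cover all but 7, so r3c1=7.
Step 3. [r1c2∈{2}] r1c2's peers cover all but 2. So r1c2=2.
Step 4. [r4c6∈{2}] r4c6's peers cover all but 2, so r4c6=2.
Step 5. [r4c8∈{9}] nothing but 9 survives at r4c8 ⇒ r4c8=9.
Step 6. [r3c8∈{2}] nothing but 2 survives at r3c8. So r3c8=2.
Step 7. [r5c4∈{4,9}] across row 5, 4 lands solely at r5c4, so r5c4=4.
Step 8. [r4c5∈{7}] r4c5's peers cover all but 7, so r4c5=7.
Step 9. [r6c5∈{9}] r6c5's peers cover all but 9 ⇒ r6c5=9.
Step 10. [r4c3∈{5}] r4c3's peers cover all but 5, so r4c3=5.
Step 11. [r3c3∈{8,9}] col 3 places 8 nowhere but r3c3. So r3c3=8.
Step 12. [r3c4∈{1,3}] in row 3, 1 fits only at r3c4 ⇒ r3c4=1.
Step 13. [r1c4∈{3,7}] box 2 places 3 nowhere but r1c4 ⇒ r1c4=3.
Step 14. [r2c5∈{2}] only 2 remains possible at r2c5 ⇒ r2c5=2.
Step 15. [r2c9∈{4,7,9}] row 2 places 4 nowhere but r2c9, so r2c9=4.
Step 16. [r2c7∈{7,9}] across row 2, 9 lands solely at r2c7 ⇒ r2c7=9.
Step 17. [r6c3∈{6,7}] r6c3 is the only open cell in row 6 admitting 6 ⇒ r6c3=6.
Step 18. [r7c2∈{3,5}] across row 7, 3 lands solely at r7c2, so r7c2=3.
Step 19. [r8c2∈{5,7}] in col 2, 5 fits only at r8c2 ⇒ r8c2=5.
Step 20. [r8c4∈{2}] only 2 remains possible at r8c4 ⇒ r8c4=2.
Step 21. [r9c3∈{2,7}] in col 3, 2 fits only at r9c3. So r9c3=2.
Step 22. [r3c9∈{6}] r3c9's peers cover all but 6. So r3c9=6.
Step 23. [r5c9∈{2}] r5c9's peers cover all but 2, so r5c9=2.
Step 24. [r8c5∈{1,4}] in row 8, 4 fits only at r8c5. So r8c5=4.
Step 25. [r8c7∈{1,7}] 1 has one home in row 8: r8c7. So r8c7=1.
Step 26. [r7c9∈{9}] r7c9's peers cover all but 9. So r7c9=9.
Step 27. [r7c4∈{5}] only 5 remains possible at r7c4. So r7c4=5.
Step 28. [r9c9∈{7}] only 7 remains possible at r9c9, so r9c9=7.
Step 29. [r1c9∈{8}] r1c9 has the single candidate 8. So r1c9=8.
Step 30. [r5c7∈{6}] r5c7's peers cover all but 6, so r5c7=6.
Step 31. [r9c7∈{5}] nothing but 5 survives at r9c7, so r9c7=5.
Step 32. [r4c2∈{4}] r4c2's peers cover all but 4, so r4c2=4.
Step 33. [r1c7∈{7}] nothing but 7 survives at r1c7 ⇒ r1c7=7.
Step 34. [r9c8∈{4}] r9c8 is down to just 4. So r9c8=4.
Step 35. [r6c2∈{7}] r6c2 has the single candidate 7. So r6c2=7.
Step 36. [r8c3∈{7}] nothing but 7 survives at r8c3. So r8c3=7.
Step 37. [r3c7∈{3}] r3c7 has the single candidate 3. So r3c7=3.
Step 38. [r3c2∈{9}] nothing but 9 survives at r3c2, so r3c2=9.
Step 39. [r4c9∈{1}] nothing but 1 survives at r4c9 ⇒ r4c9=1.
Step 40. [r2c1∈{5}] r2c1 is down to just 5 ⇒ r2c1=5.
Step 41. [r9c5∈{1}] only 1 remains possible at r9c5. So r9c5=1.
Step 42. [r2c4∈{7}] r2c4 is down to just 7 ⇒ r2c4=7.
Step 43. [r5c3∈{9}] r5c3 is down to just 9, so r5c3=9.
Step 44. [r9c6∈{3}] r9c6's peers cover all but 3. So r9c6=3.
Step 45. [r4c7∈{8}] r4c7's peers cover all but 8. So r4c7=8.
Step 46. [r6c4∈{8}] only 8 remains possible at r6c4, so r6c4=8.
Step 47. [r8c6∈{6}] nothing but 6 survives at r8c6. So r8c6=6.
Step 48. [r4c1∈{3}] only 3 remains possible at r4c1. So r4c1=3.
Step 49. [r7c7∈{2}] nothing but 2 survives at r7c7. So r7c7=2.
Step 50. [r9c4∈{9}] r9c4 is down to just 9. So r9c4=9.

Answer: 1 2 4 3 6 9 7 5 8 / 5 6 3 7 2 8 9 1 4 / 7 9 8 1 5 4 3 2 6 / 3 4 5 6 7 2 8 9 1 / 8 1 9 4 3 5 6 7 2 / 2 7 6 8 9 1 4 3 5 / 4 3 1 5 8 7 2 6 9 / 9 5 7 2 4 6 1 8 3 / 6 8 2 9 1 3 5 4 7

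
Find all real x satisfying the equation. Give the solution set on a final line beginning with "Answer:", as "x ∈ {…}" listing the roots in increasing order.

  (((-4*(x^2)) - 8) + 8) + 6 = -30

Step 1. [(((-4*(x^2)) - 8) + 8) + 6 = -30] +6 is outermost — subtract 6 both sides. So sub: ((-4*(x^2)) - 8) + 8 = -36.
Step 2. [((-4*(x^2)) - 8) + 8 = -36] 8 comes off first (subtract 8). So sub: (-4*(x^2)) - 8 = -44.
Step 3. [(-4*(x^2)) - 8 = -44] peel the -8: add 8 from each side ⇒ sub: -4*(x^2) = -36.
Step 4. [-4*(x^2) = -36] -4 out front; divide by -4. So div: x^2 = 9.
Step 5. [x^2 = 9] LHS squared, RHS 9 ≥ 0: apply √ (±) ⇒ sqrt: x = 3 or -3.

Answer: x ∈ {-3, 3}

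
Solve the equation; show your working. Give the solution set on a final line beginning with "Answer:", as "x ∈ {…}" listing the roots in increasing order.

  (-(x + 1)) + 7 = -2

Step 1. [(-(x + 1)) + 7 = -2] the outer +7 inverts by subtracting 7, so sub: -(x + 1) = -9.
Step 2. [-(x + 1) = -9] LHS negated; negate both sides, so neg: x + 1 = 9.
Step 3. [x + 1 = 9] subtract 1: x sits inside (… + 1), so sub: x = 8.

Answer: x ∈ {8}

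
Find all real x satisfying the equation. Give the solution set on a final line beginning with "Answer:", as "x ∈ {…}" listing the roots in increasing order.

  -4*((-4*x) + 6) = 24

Step 1. [-4*((-4*x) + 6) = 24] leading coefficient -4: divide by -4, so div: (-4*x) + 6 = -6.
Step 2. [(-4*x) + 6 = -6] the outer +6 inverts by subtracting 6. So sub: -4*x = -12.
Step 3. [-4*x = -12] leading coefficient -4: divide by -4 ⇒ div: x = 3.

Answer: x ∈ {3}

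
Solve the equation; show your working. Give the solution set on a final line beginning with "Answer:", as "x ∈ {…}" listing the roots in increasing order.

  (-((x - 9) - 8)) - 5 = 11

Step 1. [(-((x - 9) - 8)) - 5 = 11] 5 comes off first (add 5). So sub: -((x - 9) - 8) = 16.
Step 2. [-((x - 9) - 8) = 16] LHS negated; negate both sides ⇒ neg: (x - 9) - 8 = -16.
Step 3. [(x - 9) - 8 = -16] 8 comes off first (add 8) ⇒ sub: x - 9 = -8.
Step 4. [x - 9 = -8] the outer -9 inverts by adding 9, so sub: x = 1.

Answer: x ∈ {1}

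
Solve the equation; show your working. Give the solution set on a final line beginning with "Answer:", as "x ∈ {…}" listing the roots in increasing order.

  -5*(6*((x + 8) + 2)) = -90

Step 1. [-5*(6*((x + 8) + 2)) = -90] divide by the outer -5 ⇒ div: 6*((x + 8) + 2) = 18.
Step 2. [6*((x + 8) + 2) = 18] leading coefficient 6: divide by 6, so div: (x + 8) + 2 = 3.
Step 3. [(x + 8) + 2 = 3] the outer +2 inverts by subtracting 2. So sub: x + 8 = 1.
Step 4. [x + 8 = 1] subtract 8: x sits inside (… + 8) ⇒ sub: x = -7.

Answer: x ∈ {-7}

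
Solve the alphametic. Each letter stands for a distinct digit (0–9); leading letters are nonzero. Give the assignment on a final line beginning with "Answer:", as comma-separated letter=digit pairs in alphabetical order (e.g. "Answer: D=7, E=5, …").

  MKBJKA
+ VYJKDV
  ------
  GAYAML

Step 1. [col 1: A + V ≡ L (mod 10)] A=2 is one option consistent with column 1 (A + V ≡ L (mod 10), carry-in 0) — take it, so A=2.
Step 2. [col 1: A + V ≡ L (mod 10)] several values work for L in column 1 (A + V ≡ L (mod 10), carry-in 0); try L=3, so L=3.
Step 3. [col 1: A + V ≡ L (mod 10)] from column 1 (A=2, L=3, carry-in 0, digits 2,3 already taken and all letters distinct): V must equal 1, so V=1.
Step 4. [col 2: K + D ≡ M (mod 10)] no forcing yet in column 2 (carry-in 0); D=9 is free and consistent — try it ⇒ D=9.
Step 5. [col 2: K + D ≡ M (mod 10)] no forcing yet in column 2 (carry-in 0); K=7 is free and consistent — try it. So K=7.
Step 6. [col 2: K + D ≡ M (mod 10)] in column 2 we have K+D≡M with carry-in 0; given K=7, D=9 and digits 1,2,3,7,9 already taken and all letters distinct, that pins M to 6, so M=6.
Step 7. [col 3: J + K ≡ A (mod 10)] column 3: given K=7, A=2, carry-in 1, and digits 1,2,3,6,7,9 already taken and all letters distinct, J+K≡A (mod 10) forces J=4 ⇒ J=4.
Step 8. [col 4: B + J ≡ Y (mod 10)] column 4 (B + J ≡ Y (mod 10), carry-in 1) doesn't pin Y yet; pick Y=5 and continue. So Y=5.
Step 9. [col 4: B + J ≡ Y (mod 10)] in column 4 we have B+J≡Y with carry-in 1; given J=4, Y=5 and digits 1,2,3,4,5,6,7,9 already taken and all letters distinct, that pins B to 0. So B=0.
Step 10. [col 6: M + V ≡ G (mod 10)] in column 6 we have M+V≡G with carry-in 1; given M=6, V=1 and digits 0,1,2,3,4,5,6,7,9 already taken and all letters distinct, that pins G to 8. So G=8.

Answer: A=2, B=0, D=9, G=8, J=4, K=7, L=3, M=6, V=1, Y=5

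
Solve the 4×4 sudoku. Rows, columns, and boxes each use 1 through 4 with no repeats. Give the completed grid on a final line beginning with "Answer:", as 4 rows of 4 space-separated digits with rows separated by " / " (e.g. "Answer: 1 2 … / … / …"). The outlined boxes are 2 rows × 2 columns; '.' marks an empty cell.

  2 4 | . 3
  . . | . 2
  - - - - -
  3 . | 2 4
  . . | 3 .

Step 1. [r3c2∈{1}] only 1 remains possible at r3c2. So r3c2=1.
Step 2. [r1c3∈{1}] nothing but 1 survives at r1c3. So r1c3=1.
Step 3. [r4c2∈{2}] nothing but 2 survives at r4c2 ⇒ r4c2=2.
Step 4. [r4c1∈{4}] r4c1's peers cover all but 4 ⇒ r4c1=4.
Step 5. [r4c4∈{1}] only 1 remains possible at r4c4. So r4c4=1.
Step 6. [r2c3∈{4}] nothing but 4 survives at r2c3 ⇒ r2c3=4.
Step 7. [r2c1∈{1}] only 1 remains possible at r2c1. So r2c1=1.
Step 8. [r2c2∈{3}] r2c2 is down to just 3 ⇒ r2c2=3.

Answer: 2 4 1 3 / 1 3 4 2 / 3 1 2 4 / 4 2 3 1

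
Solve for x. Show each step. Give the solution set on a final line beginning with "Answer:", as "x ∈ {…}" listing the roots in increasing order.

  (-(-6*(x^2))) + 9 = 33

Step 1. [(-(-6*(x^2))) + 9 = 33] peel the +9: subtract 9 from each side. So sub: -(-6*(x^2)) = 24.
Step 2. [-(-6*(x^2)) = 24] flip signs both sides ⇒ neg: -6*(x^2) = -24.
Step 3. [-6*(x^2) = -24] LHS = -6·(…); ÷-6 both sides ⇒ div: x^2 = 4.
Step 4. [x^2 = 4] √ both sides: 4 ≥ 0 gives two branches. So sqrt: x = 2 or -2.

Answer: x ∈ {-2, 2}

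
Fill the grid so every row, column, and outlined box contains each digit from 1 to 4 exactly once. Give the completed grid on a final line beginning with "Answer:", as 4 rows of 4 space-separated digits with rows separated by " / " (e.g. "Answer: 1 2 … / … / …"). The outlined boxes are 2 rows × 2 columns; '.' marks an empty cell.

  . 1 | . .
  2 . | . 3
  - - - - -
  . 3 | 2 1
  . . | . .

Step 1. [r1c3∈{4}] r1c3 has the single candidate 4 ⇒ r1c3=4.
Step 2. [r4c4∈{4}] r4c4's peers cover all but 4, so r4c4=4.
Step 3. [r2c2∈{4}] r2c2 has the single candidate 4, so r2c2=4.
Step 4. [r2c3∈{1}] only 1 remains possible at r2c3, so r2c3=1.
Step 5. [r4c1∈{1}] r4c1's peers cover all but 1. So r4c1=1.
Step 6. [r4c2∈{2}] nothing but 2 survives at r4c2. So r4c2=2.
Step 7. [r1c1∈{3}] nothing but 3 survives at r1c1 ⇒ r1c1=3.
Step 8. [r3c1∈{4}] r3c1 has the single candidate 4, so r3c1=4.
Step 9. [r4c3∈{3}] r4c3 is down to just 3. So r4c3=3.
Step 10. [r1c4∈{2}] nothing but 2 survives at r1c4. So r1c4=2.

Answer: 3 1 4 2 / 2 4 1 3 / 4 3 2 1 / 1 2 3 4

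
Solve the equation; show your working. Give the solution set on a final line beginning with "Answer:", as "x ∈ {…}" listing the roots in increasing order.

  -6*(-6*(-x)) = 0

Step 1. [-6*(-6*(-x)) = 0] divide by the outer -6. So div: -6*(-x) = 0.
Step 2. [-6*(-x) = 0] LHS = -6·(…); ÷-6 both sides, so div: -x = 0.
Step 3. [-x = 0] leading − — multiply by −1. So neg: x = 0.

Answer: x ∈ {0}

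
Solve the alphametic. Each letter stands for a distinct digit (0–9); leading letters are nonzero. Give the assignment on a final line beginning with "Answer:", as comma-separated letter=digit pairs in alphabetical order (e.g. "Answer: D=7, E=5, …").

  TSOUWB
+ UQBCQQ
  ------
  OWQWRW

Step 1. [col 1: B + Q ≡ W (mod 10)] B=9 is one option consistent with column 1 (B + Q ≡ W (mod 10), carry-in 0) — take it. So B=9.
Step 2. [col 1: B + Q ≡ W (mod 10)] no forcing yet in column 1 (carry-in 0); Q=5 is free and consistent — try it, so Q=5.
Step 3. [col 1: B + Q ≡ W (mod 10)] column 1 reads B+Q+carry(0)=W with B=9, Q=5; with digits 5,9 already taken and all letters distinct, the only value for W is 4 ⇒ W=4.
Step 4. [col 2: W + Q ≡ R (mod 10)] in column 2 we have W+Q≡R with carry-in 1; given W=4, Q=5 and digits 4,5,9 already taken and all letters distinct, that pins R to 0. So R=0.
Step 5. [col 3: U + C ≡ W (mod 10)] no forcing yet in column 3 (carry-in 1); U=2 is free and consistent — try it, so U=2.
Step 6. [col 3: U + C ≡ W (mod 10)] column 3 reads U+C+carry(1)=W with U=2, W=4; with digits 0,2,4,5,9 already taken and all letters distinct, the only value for C is 1, so C=1.
Step 7. [col 4: O + B ≡ Q (mod 10)] column 4: given B=9, Q=5, carry-in 0, and digits 0,1,2,4,5,9 already taken and all letters distinct, O+B≡Q (mod 10) forces O=6 ⇒ O=6.
Step 8. [col 5: S + Q ≡ W (mod 10)] in column 5 we have S+Q≡W with carry-in 1; given Q=5, W=4 and digits 0,1,2,4,5,6,9 already taken and all letters distinct, that pins S to 8 ⇒ S=8.
Step 9. [col 6: T + U ≡ O (mod 10)] from column 6 (U=2, O=6, carry-in 1, digits 0,1,2,4,5,6,8,9 already taken and all letters distinct): T must equal 3. So T=3.

Answer: B=9, C=1, O=6, Q=5, R=0, S=8, T=3, U=2, W=4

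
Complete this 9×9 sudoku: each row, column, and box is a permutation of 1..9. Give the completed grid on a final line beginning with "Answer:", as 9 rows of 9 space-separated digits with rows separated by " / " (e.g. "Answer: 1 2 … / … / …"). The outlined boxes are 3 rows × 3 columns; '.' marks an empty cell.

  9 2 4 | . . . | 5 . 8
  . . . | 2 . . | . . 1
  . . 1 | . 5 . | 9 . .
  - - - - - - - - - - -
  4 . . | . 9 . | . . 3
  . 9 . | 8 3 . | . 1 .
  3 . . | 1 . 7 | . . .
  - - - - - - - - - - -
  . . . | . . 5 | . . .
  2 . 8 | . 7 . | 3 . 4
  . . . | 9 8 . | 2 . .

Step 1. [r8c4∈{6}] nothing but 6 survives at r8c4. So r8c4=6.
Step 2. [r4c2∈{1,5,6,7,8}] r4c2 is the only open cell in row 4 admitting 1. So r4c2=1.
Step 3. [r6c2∈{5,6,8}] 8 has one home in box 4: r6c2, so r6c2=8.
Step 4. [r7c7∈{1,6,7,8}] in col 7, 1 fits only at r7c7, so r7c7=1.
Step 5. [r7c3∈{3,6,7,9}] col 3 places 9 nowhere but r7c3. So r7c3=9.
Step 6. [r8c2∈{5}] only 5 remains possible at r8c2, so r8c2=5.
Step 7. [r2c6∈{3,4,6,8,9}] row 2 places 9 nowhere but r2c6 ⇒ r2c6=9.
Step 8. [r2c1∈{5,6,7,8}] in row 2, 8 fits only at r2c1. So r2c1=8.
Step 9. [r2c3∈{3,5,6,7}] r2c3 is the only open cell in row 2 admitting 5 ⇒ r2c3=5.
Step 10. [r9c3∈{3,6,7}] col 3 places 3 nowhere but r9c3 ⇒ r9c3=3.
Step 11. [r6c9∈{2,5,6,9}] in col 9, 9 fits only at r6c9. So r6c9=9.
Step 12. [r6c8∈{2,4,5,6}] 5 has one home in row 6: r6c8. So r6c8=5.
Step 13. [r7c8∈{6,7,8}] row 7 places 8 nowhere but r7c8 ⇒ r7c8=8.
Step 14. [r7c4∈{3,4}] r7c4 is the only open cell in row 7 admitting 3, so r7c4=3.
Step 15. [r3c4∈{4,7}] across col 4, 4 lands solely at r3c4 ⇒ r3c4=4.
Step 16. [r2c5∈{6}] nothing but 6 survives at r2c5, so r2c5=6.
Step 17. [r1c8∈{3,6,7}] r1c8 is the only open cell in row 1 admitting 6 ⇒ r1c8=6.
Step 18. [r9c8∈{7}] nothing but 7 survives at r9c8. So r9c8=7.
Step 19. [r4c8∈{2}] r4c8 is down to just 2, so r4c8=2.
Step 20. [r5c6∈{2,4,6}] in col 6, 2 fits only at r5c6 ⇒ r5c6=2.
Step 21. [r5c7∈{4,6,7}] in row 5, 4 fits only at r5c7. So r5c7=4.
Step 22. [r7c9∈{6}] only 6 remains possible at r7c9 ⇒ r7c9=6.
Step 23. [r5c9∈{7}] nothing but 7 survives at r5c9, so r5c9=7.
Step 24. [r9c6∈{1,4}] across col 6, 4 lands solely at r9c6 ⇒ r9c6=4.
Step 25. [r3c8∈{3}] r3c8 is down to just 3, so r3c8=3.
Step 26. [r5c3∈{6}] nothing but 6 survives at r5c3. So r5c3=6.
Step 27. [r7c1∈{7}] r7c1's peers cover all but 7, so r7c1=7.
Step 28. [r3c2∈{6,7}] in row 3, 7 fits only at r3c2 ⇒ r3c2=7.
Step 29. [r4c6∈{6}] r4c6 is down to just 6. So r4c6=6.
Step 30. [r8c6∈{1}] r8c6 has the single candidate 1. So r8c6=1.
Step 31. [r3c1∈{6}] r3c1 is down to just 6 ⇒ r3c1=6.
Step 32. [r9c9∈{5}] only 5 remains possible at r9c9, so r9c9=5.
Step 33. [r1c6∈{3}] only 3 remains possible at r1c6, so r1c6=3.
Step 34. [r8c8∈{9}] r8c8's peers cover all but 9 ⇒ r8c8=9.
Step 35. [r2c2∈{3}] r2c2's peers cover all but 3. So r2c2=3.
Step 36. [r6c7∈{6}] r6c7 has the single candidate 6, so r6c7=6.
Step 37. [r9c1∈{1}] r9c1 has the single candidate 1. So r9c1=1.
Step 38. [r3c6∈{8}] nothing but 8 survives at r3c6 ⇒ r3c6=8.
Step 39. [r2c8∈{4}] r2c8 has the single candidate 4 ⇒ r2c8=4.
Step 40. [r2c7∈{7}] only 7 remains possible at r2c7. So r2c7=7.
Step 41. [r4c7∈{8}] nothing but 8 survives at r4c7. So r4c7=8.
Step 42. [r7c5∈{2}] r7c5 is down to just 2, so r7c5=2.
Step 43. [r3c9∈{2}] r3c9 has the single candidate 2, so r3c9=2.
Step 44. [r6c3∈{2}] only 2 remains possible at r6c3, so r6c3=2.
Step 45. [r1c5∈{1}] r1c5's peers cover all but 1. So r1c5=1.
Step 46. [r1c4∈{7}] nothing but 7 survives at r1c4. So r1c4=7.
Step 47. [r5c1∈{5}] only 5 remains possible at r5c1, so r5c1=5.
Step 48. [r4c4∈{5}] r4c4 has the single candidate 5, so r4c4=5.
Step 49. [r6c5∈{4}] r6c5's peers cover all but 4. So r6c5=4.
Step 50. [r7c2∈{4}] nothing but 4 survives at r7c2 ⇒ r7c2=4.
Step 51. [r4c3∈{7}] r4c3 has the single candidate 7, so r4c3=7.
Step 52. [r9c2∈{6}] only 6 remains possible at r9c2, so r9c2=6.

Answer: 9 2 4 7 1 3 5 6 8 / 8 3 5 2 6 9 7 4 1 / 6 7 1 4 5 8 9 3 2 / 4 1 7 5 9 6 8 2 3 / 5 9 6 8 3 2 4 1 7 / 3 8 2 1 4 7 6 5 9 / 7 4 9 3 2 5 1 8 6 / 2 5 8 6 7 1 3 9 4 / 1 6 3 9 8 4 2 7 5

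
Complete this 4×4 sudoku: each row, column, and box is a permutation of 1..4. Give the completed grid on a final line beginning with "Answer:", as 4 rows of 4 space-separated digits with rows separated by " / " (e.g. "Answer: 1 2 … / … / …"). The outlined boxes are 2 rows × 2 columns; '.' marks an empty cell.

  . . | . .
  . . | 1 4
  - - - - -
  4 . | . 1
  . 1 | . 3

Step 1. [r4c1∈{2}] nothing but 2 survives at r4c1 ⇒ r4c1=2.
Step 2. [r1c3∈{2,3}] across col 3, 3 lands solely at r1c3 ⇒ r1c3=3.
Step 3. [r2c2∈{2,3}] r2c2 is the only open cell in row 2 admitting 2 ⇒ r2c2=2.
Step 4. [r4c3∈{4}] r4c3's peers cover all but 4 ⇒ r4c3=4.
Step 5. [r3c2∈{3}] r3c2 is down to just 3. So r3c2=3.
Step 6. [r1c4∈{2}] only 2 remains possible at r1c4. So r1c4=2.
Step 7. [r1c2∈{4}] r1c2 has the single candidate 4 ⇒ r1c2=4.
Step 8. [r2c1∈{3}] nothing but 3 survives at r2c1, so r2c1=3.
Step 9. [r1c1∈{1}] r1c1's peers cover all but 1, so r1c1=1.
Step 10. [r3c3∈{2}] nothing but 2 survives at r3c3, so r3c3=2.

Answer: 1 4 3 2 / 3 2 1 4 / 4 3 2 1 / 2 1 4 3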